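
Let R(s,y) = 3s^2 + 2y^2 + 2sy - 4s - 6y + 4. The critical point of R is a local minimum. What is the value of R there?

-3/5

∂R/∂s = 6s + 2y - 4 = 0 and ∂R/∂y = 2s + 4y - 6 = 0, so (s, y) = (1/5, 7/5).
The Hessian has R_{ss} = 6, R_{yy} = 4, R_{sy} = 2, giving D = 20 > 0 with R_{ss} > 0, so the point is a local minimum.
R(1/5, 7/5) = -3/5.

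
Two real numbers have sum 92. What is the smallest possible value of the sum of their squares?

4232

With a + b = 92, a^2 + b^2 = a^2 + (92 − a)^2.
The derivative 2a − 2(92 − a) = 4a − 184 vanishes at a = 46; second derivative 4 > 0, a minimum.
The minimum is 2·(46)^2 = 4232.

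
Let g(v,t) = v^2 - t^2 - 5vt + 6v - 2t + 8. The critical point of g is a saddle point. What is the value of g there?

∂g/∂v = 2v - 5t + 6 = 0 and ∂g/∂t = -5v - 2t - 2 = 0, so (v, t) = (-22/29, 26/29).
The Hessian has g_{vv} = 2, g_{tt} = -2, g_{vt} = -5, giving D = -29 < 0, so the point is a saddle point.
g(-22/29, 26/29) = 140/29.

140/29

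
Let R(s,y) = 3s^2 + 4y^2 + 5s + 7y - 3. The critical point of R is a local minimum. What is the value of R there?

-391/48

∂R/∂s = 6s + 5 = 0 and ∂R/∂y = 8y + 7 = 0, so (s, y) = (-5/6, -7/8).
The Hessian has R_{ss} = 6, R_{yy} = 8, R_{sy} = 0, giving D = 48 > 0 with R_{ss} > 0, so the point is a local minimum.
R(-5/6, -7/8) = -391/48.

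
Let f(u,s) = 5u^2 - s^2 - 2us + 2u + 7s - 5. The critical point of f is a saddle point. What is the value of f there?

∂f/∂u = 10u - 2s + 2 = 0 and ∂f/∂s = -2u - 2s + 7 = 0, so (u, s) = (5/12, 37/12).
The Hessian has f_{uu} = 10, f_{ss} = -2, f_{us} = -2, giving D = -24 < 0, so the point is a saddle point.
f(5/12, 37/12) = 149/24.

149/24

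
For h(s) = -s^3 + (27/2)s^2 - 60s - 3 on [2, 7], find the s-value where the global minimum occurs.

h'(s) = -3s^2 + 27s - 60, which vanishes at s = 4 and s = 5.
Evaluating at the critical points and endpoints: h(2) = -77, h(4) = -91, h(5) = -181/2, h(7) = -209/2.
Hence the absolute minimum is -209/2 at s = 7.

7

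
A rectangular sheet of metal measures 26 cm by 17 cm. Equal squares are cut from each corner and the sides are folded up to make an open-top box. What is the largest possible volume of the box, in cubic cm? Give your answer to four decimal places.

With cut size x, the volume is V(x) = x(26 − 2x)(17 − 2x) for 0 < x < 8.5.
V'(x) = 12x^2 − 172x + 442. Setting V'(x) = 0 gives x ≈ 3.3551 (the root in (0, 8.5)).
V''(x) = 24x − 172 is negative there, so this is the maximum; V ≈ 665.9477.

665.9477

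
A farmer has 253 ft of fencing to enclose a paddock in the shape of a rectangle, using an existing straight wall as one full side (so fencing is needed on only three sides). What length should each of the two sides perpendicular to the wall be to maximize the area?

Let the sides perpendicular to the wall have length x and the parallel side y, so 2x + y = 253 and the area is A = xy = x(253 − 2x).
A'(x) = 253 − 4x = 0 gives x = 253/4, and A''(x) = −4 < 0 confirms a maximum.
Then y = 253 − 2·253/4 = 253/2 and A = 64009/8.

253/4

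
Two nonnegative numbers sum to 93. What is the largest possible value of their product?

With x + y = 93, the product is P(x) = x(93 − x).
P'(x) = 93 − 2x = 0 gives x = 93/2; P'' = −2 < 0, so this is the maximum.
P = 93/2·93/2 = 8649/4.

8649/4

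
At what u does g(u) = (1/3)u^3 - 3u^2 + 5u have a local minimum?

g'(u) = u^2 - 6u + 5 = 0 at u = 1, 5.
Since g''(u) = 2u - 6, we get g''(1) = -4 < 0 ⇒ local maximum; g''(5) = 4 > 0 ⇒ local minimum.
The local minimum is g(5) = -25/3.

5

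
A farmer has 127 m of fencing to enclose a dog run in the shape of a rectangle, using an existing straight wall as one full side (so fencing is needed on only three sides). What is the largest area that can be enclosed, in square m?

Let the sides perpendicular to the wall have length x and the parallel side y, so 2x + y = 127 and the area is A = xy = x(127 − 2x).
A'(x) = 127 − 4x = 0 gives x = 127/4, and A''(x) = −4 < 0 confirms a maximum.
Then y = 127 − 2·127/4 = 127/2 and A = 16129/8.

16129/8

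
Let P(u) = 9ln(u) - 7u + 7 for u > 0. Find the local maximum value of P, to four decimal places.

P'(u) = 9/u − 7 = 0 gives u = 9/7.
P''(u) = -9/u², which is negative for u > 0, so this is a local maximum.
P(9/7) = 9·ln(9/7) - 9 + 7 ≈ 0.2618.

0.2618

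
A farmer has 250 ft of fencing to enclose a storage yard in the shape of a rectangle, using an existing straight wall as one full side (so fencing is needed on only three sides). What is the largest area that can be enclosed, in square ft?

15625/2

Let the sides perpendicular to the wall have length x and the parallel side y, so 2x + y = 250 and the area is A = xy = x(250 − 2x).
A'(x) = 250 − 4x = 0 gives x = 125/2, and A''(x) = −4 < 0 confirms a maximum.
Then y = 250 − 2·125/2 = 125 and A = 15625/2.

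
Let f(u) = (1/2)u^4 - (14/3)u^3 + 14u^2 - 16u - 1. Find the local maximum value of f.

-19/3

f'(u) = 2u^3 - 14u^2 + 28u - 16. Setting f'(u) = 0 gives u ∈ {1, 2, 4}.
Second-derivative test with f''(u) = 6u^2 - 28u + 28: f''(1) = 6 > 0 ⇒ local minimum; f''(2) = -4 < 0 ⇒ local maximum; f''(4) = 12 > 0 ⇒ local minimum.
So the local maximum value is f(2) = -19/3.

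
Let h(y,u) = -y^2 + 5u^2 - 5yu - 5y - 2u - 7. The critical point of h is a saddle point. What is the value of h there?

∂h/∂y = -2y - 5u - 5 = 0 and ∂h/∂u = -5y + 10u - 2 = 0, so (y, u) = (-4/3, -7/15).
The Hessian has h_{yy} = -2, h_{uu} = 10, h_{yu} = -5, giving D = -45 < 0, so the point is a saddle point.
h(-4/3, -7/15) = -16/5.

-16/5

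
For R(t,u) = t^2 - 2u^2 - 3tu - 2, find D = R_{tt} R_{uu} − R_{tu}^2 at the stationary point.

∂R/∂t = 2t - 3u = 0 and ∂R/∂u = -3t - 4u = 0, so (t, u) = (0, 0).
The Hessian has R_{tt} = 2, R_{uu} = -4, R_{tu} = -3, giving D = -17 < 0, so the point is a saddle point.
D = (2)·(-4) − (-3)^2 = -17.

-17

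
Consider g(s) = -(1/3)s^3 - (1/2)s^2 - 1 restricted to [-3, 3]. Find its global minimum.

-29/2

The derivative is -s^2 - s, which vanishes at s = -1 and s = 0.
Evaluating at the critical points and endpoints: g(-3) = 7/2, g(-1) = -7/6, g(0) = -1, g(3) = -29/2.
Hence the absolute minimum is -29/2 at s = 3.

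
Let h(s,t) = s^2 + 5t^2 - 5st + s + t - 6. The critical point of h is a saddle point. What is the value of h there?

-19/5

∂h/∂s = 2s - 5t + 1 = 0 and ∂h/∂t = -5s + 10t + 1 = 0, so (s, t) = (3, 7/5).
The Hessian has h_{ss} = 2, h_{tt} = 10, h_{st} = -5, giving D = -5 < 0, so the point is a saddle point.
h(3, 7/5) = -19/5.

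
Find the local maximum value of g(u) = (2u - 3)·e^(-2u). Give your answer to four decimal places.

By the product rule, g'(u) = (-4u + 8)·e^(-2u). Since e^(-2u) > 0, the only critical point is u = 2.
g''(2) has the same sign as -4 < 0, so this is a local maximum.
g(2) = (1)·e^(-4) ≈ 0.0183.

0.0183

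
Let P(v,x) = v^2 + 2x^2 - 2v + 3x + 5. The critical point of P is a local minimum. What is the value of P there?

∂P/∂v = 2v - 2 = 0 and ∂P/∂x = 4x + 3 = 0, so (v, x) = (1, -3/4).
The Hessian has P_{vv} = 2, P_{xx} = 4, P_{vx} = 0, giving D = 8 > 0 with P_{vv} > 0, so the point is a local minimum.
P(1, -3/4) = 23/8.

23/8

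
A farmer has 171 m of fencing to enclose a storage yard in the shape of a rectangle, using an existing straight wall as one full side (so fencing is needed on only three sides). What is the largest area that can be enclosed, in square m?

29241/8

Let the sides perpendicular to the wall have length x and the parallel side y, so 2x + y = 171 and the area is A = xy = x(171 − 2x).
A'(x) = 171 − 4x = 0 gives x = 171/4, and A''(x) = −4 < 0 confirms a maximum.
Then y = 171 − 2·171/4 = 171/2 and A = 29241/8.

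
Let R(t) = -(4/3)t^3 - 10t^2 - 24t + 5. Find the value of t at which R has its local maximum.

-2

R'(t) = -4t^2 - 20t - 24. Setting R'(t) = 0 gives t ∈ {-3, -2}.
Second-derivative test with R''(t) = -8t - 20: R''(-3) = 4 > 0 ⇒ local minimum; R''(-2) = -4 < 0 ⇒ local maximum.
So the local maximum value is R(-2) = 71/3.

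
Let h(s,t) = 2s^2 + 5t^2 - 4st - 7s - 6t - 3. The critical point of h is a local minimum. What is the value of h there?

∂h/∂s = 4s - 4t - 7 = 0 and ∂h/∂t = -4s + 10t - 6 = 0, so (s, t) = (47/12, 13/6).
The Hessian has h_{ss} = 4, h_{tt} = 10, h_{st} = -4, giving D = 24 > 0 with h_{ss} > 0, so the point is a local minimum.
h(47/12, 13/6) = -557/24.

-557/24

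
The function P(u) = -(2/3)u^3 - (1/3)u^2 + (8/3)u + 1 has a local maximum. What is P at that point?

P'(u) = -2u^2 - (2/3)u + 8/3. Setting P'(u) = 0 gives u ∈ {-4/3, 1}.
Since P''(u) = -4u - 2/3, we get P''(-4/3) = 14/3 > 0 ⇒ local minimum; P''(1) = -14/3 < 0 ⇒ local maximum.
Thus P has its local maximum at u = 1, with value 8/3.

8/3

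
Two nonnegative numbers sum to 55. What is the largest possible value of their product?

With x + y = 55, the product is P(x) = x(55 − x).
P'(x) = 55 − 2x = 0 gives x = 55/2; P'' = −2 < 0, so this is the maximum.
P = 55/2·55/2 = 3025/4.

3025/4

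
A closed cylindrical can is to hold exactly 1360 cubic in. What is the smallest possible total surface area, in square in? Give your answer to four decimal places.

With radius r and height h, πr²h = 1360 so h = 1360/(πr²), and S(r) = 2πr² + 2πrh = 2πr² + 2·1360/r.
S'(r) = 4πr − 2·1360/r² = 0 ⇒ r³ = 1360/(2π), so r ≈ 6.0042 and h = 2r ≈ 12.0083.
S''(r) = 4π + 4·1360/r³ > 0, so this is the minimum; S ≈ 679.5277.

679.5277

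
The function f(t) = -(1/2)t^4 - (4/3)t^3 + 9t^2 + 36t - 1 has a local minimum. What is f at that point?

-103/3

f'(t) = -2t^3 - 4t^2 + 18t + 36 = 0 at t = -3, -2, 3.
f''(t) = -6t^2 - 8t + 18. f''(-3) = -12 < 0 ⇒ local maximum; f''(-2) = 10 > 0 ⇒ local minimum; f''(3) = -60 < 0 ⇒ local maximum.
Thus f has its local minimum at t = -2, with value -103/3.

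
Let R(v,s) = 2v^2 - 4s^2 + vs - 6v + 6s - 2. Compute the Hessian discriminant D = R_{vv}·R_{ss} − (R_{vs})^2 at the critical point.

∂R/∂v = 4v + s - 6 = 0 and ∂R/∂s = v - 8s + 6 = 0, so (v, s) = (14/11, 10/11).
The Hessian has R_{vv} = 4, R_{ss} = -8, R_{vs} = 1, giving D = -33 < 0, so the point is a saddle point.
D = (4)·(-8) − (1)^2 = -33.

-33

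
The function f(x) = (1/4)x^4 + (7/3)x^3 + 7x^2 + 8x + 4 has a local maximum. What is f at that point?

4/3

f'(x) = x^3 + 7x^2 + 14x + 8 = 0 at x = -4, -2, -1.
f''(x) = 3x^2 + 14x + 14. f''(-4) = 6 > 0 ⇒ local minimum; f''(-2) = -2 < 0 ⇒ local maximum; f''(-1) = 3 > 0 ⇒ local minimum.
The local maximum is f(-2) = 4/3.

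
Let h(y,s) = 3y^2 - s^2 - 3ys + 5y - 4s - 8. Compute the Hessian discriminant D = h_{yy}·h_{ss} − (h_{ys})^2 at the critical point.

∂h/∂y = 6y - 3s + 5 = 0 and ∂h/∂s = -3y - 2s - 4 = 0, so (y, s) = (-22/21, -3/7).
The Hessian has h_{yy} = 6, h_{ss} = -2, h_{ys} = -3, giving D = -21 < 0, so the point is a saddle point.
D = (6)·(-2) − (-3)^2 = -21.

-21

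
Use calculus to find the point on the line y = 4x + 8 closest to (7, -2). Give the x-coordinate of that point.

-33/17

Minimize D(x)^2 = (x - 7)^2 + (4x + 10)^2.
d/dx[D^2] = 2(x - 7) + 2·4·(4x + 10) = 0 ⇒ x = -33/17.
Then y = 4/17 and the distance is √(1444/17) ≈ 9.2164.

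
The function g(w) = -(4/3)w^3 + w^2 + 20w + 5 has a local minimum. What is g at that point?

g'(w) = -4w^2 + 2w + 20 = 0 at w = -2, 5/2.
Second-derivative test with g''(w) = -8w + 2: g''(-2) = 18 > 0 ⇒ local minimum; g''(5/2) = -18 < 0 ⇒ local maximum.
The local minimum is g(-2) = -61/3.

-61/3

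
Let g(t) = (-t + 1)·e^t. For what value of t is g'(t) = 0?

0

By the product rule, g'(t) = (-t)·e^t. Since e^t > 0, the only critical point is t = 0.
g''(0) has the same sign as -1 < 0, so this is a local maximum.
g(0) = (1)·e^(0) ≈ 1.0000.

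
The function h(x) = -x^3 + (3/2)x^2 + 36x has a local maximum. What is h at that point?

104

h'(x) = -3x^2 + 3x + 36 = 0 at x = -3, 4.
Second-derivative test with h''(x) = -6x + 3: h''(-3) = 21 > 0 ⇒ local minimum; h''(4) = -21 < 0 ⇒ local maximum.
So the local maximum value is h(4) = 104.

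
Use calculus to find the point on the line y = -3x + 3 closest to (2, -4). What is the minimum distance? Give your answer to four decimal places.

0.3162

Minimize D(x)^2 = (x - 2)^2 + (-3x + 7)^2.
d/dx[D^2] = 2(x - 2) + 2·(-3)·(-3x + 7) = 0 ⇒ x = 23/10.
Then y = -39/10 and the distance is √(1/10) ≈ 0.3162.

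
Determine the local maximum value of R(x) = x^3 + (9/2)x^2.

Critical points: R'(x) = 3x^2 + 9x vanishes at x = -3, 0.
R''(x) = 6x + 9. R''(-3) = -9 < 0 ⇒ local maximum; R''(0) = 9 > 0 ⇒ local minimum.
The local maximum is R(-3) = 27/2.

27/2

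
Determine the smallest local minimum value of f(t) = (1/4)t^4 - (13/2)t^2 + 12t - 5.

Critical points: f'(t) = t^3 - 13t + 12 vanishes at t = -4, 1, 3.
Since f''(t) = 3t^2 - 13, we get f''(-4) = 35 > 0 ⇒ local minimum; f''(1) = -10 < 0 ⇒ local maximum; f''(3) = 14 > 0 ⇒ local minimum.
The smallest local minimum is f(-4) = -93.

-93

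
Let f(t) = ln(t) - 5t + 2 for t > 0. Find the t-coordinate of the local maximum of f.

1/5

f'(t) = 1/t − 5 = 0 gives t = 1/5.
f''(t) = -1/t², which is negative for t > 0, so this is a local maximum.
f(1/5) = 1·ln(1/5) - 1 + 2 ≈ -0.6094.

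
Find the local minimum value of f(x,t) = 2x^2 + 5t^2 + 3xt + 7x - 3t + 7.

∂f/∂x = 4x + 3t + 7 = 0 and ∂f/∂t = 3x + 10t - 3 = 0, so (x, t) = (-79/31, 33/31).
The Hessian has f_{xx} = 4, f_{tt} = 10, f_{xt} = 3, giving D = 31 > 0 with f_{xx} > 0, so the point is a local minimum.
f(-79/31, 33/31) = -109/31.

-109/31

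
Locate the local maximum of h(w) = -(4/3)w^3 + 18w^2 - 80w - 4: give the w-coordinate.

h'(w) = -4w^2 + 36w - 80 = 0 at w = 4, 5.
Since h''(w) = -8w + 36, we get h''(4) = 4 > 0 ⇒ local minimum; h''(5) = -4 < 0 ⇒ local maximum.
So the local maximum value is h(5) = -362/3.

5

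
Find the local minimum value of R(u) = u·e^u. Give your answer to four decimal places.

-0.3679

By the product rule, R'(u) = (u + 1)·e^u. Since e^u > 0, the only critical point is u = -1.
R''(-1) has the same sign as 1 > 0, so this is a local minimum.
R(-1) = (-1)·e^(-1) ≈ -0.3679.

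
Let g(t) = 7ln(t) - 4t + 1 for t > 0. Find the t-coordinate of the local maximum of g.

g'(t) = 7/t − 4 = 0 gives t = 7/4.
g''(t) = -7/t², which is negative for t > 0, so this is a local maximum.
g(7/4) = 7·ln(7/4) - 7 + 1 ≈ -2.0827.

7/4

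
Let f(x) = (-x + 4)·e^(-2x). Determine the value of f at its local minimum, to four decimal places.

Differentiating with the product rule gives f'(x) = (2x - 9)·e^(-2x). Since e^(-2x) > 0, the only critical point is x = 9/2.
f''(9/2) has the same sign as 2 > 0, so this is a local minimum.
f(9/2) = (-1/2)·e^(-9) ≈ -0.0001.

-0.0001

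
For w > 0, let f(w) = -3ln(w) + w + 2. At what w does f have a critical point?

f'(w) = -3/w + 1 = 0 gives w = 3.
f''(w) = 3/w², which is positive for w > 0, so this is a local minimum.
f(3) = -3·ln(3) + 3 + 2 ≈ 1.7042.

3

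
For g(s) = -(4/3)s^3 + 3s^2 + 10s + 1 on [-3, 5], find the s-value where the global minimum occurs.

Differentiating, g'(s) = -4s^2 + 6s + 10; which vanishes at s = -1 and s = 5/2.
Evaluating at the critical points and endpoints: g(-3) = 34; g(-1) = -14/3; g(5/2) = 287/12; g(5) = -122/3.
So the minimum is g(5) = -122/3.

5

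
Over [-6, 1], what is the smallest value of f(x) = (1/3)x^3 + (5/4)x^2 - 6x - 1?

-65/12

f'(x) = x^2 + (5/2)x - 6, whose only zero in [-6, 1] is x = -4.
Evaluating at the critical points and endpoints: f(-6) = 8; f(-4) = 65/3; f(1) = -65/12.
So the minimum is f(1) = -65/12.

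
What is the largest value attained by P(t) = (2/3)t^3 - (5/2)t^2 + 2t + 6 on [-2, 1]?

155/24

P'(t) = 2t^2 - 5t + 2, whose only zero in [-2, 1] is t = 1/2.
Evaluating at the critical points and endpoints: P(-2) = -40/3, P(1/2) = 155/24, P(1) = 37/6.
Hence the absolute maximum is 155/24 at t = 1/2.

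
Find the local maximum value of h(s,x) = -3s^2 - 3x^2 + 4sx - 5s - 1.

∂h/∂s = -6s + 4x - 5 = 0 and ∂h/∂x = 4s - 6x = 0, so (s, x) = (-3/2, -1).
The Hessian has h_{ss} = -6, h_{xx} = -6, h_{sx} = 4, giving D = 20 > 0 with h_{ss} < 0, so the point is a local maximum.
h(-3/2, -1) = 11/4.

11/4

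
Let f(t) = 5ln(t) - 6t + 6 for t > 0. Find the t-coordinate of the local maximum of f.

f'(t) = 5/t − 6 = 0 gives t = 5/6.
f''(t) = -5/t², which is negative for t > 0, so this is a local maximum.
f(5/6) = 5·ln(5/6) - 5 + 6 ≈ 0.0884.

5/6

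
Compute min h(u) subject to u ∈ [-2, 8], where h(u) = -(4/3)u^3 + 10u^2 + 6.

The derivative is -4u^2 + 20u, which vanishes at u = 0 and u = 5.
Compare values at every candidate in [-2, 8]: h(-2) = 170/3; h(0) = 6; h(5) = 268/3; h(8) = -110/3.
Hence the absolute minimum is -110/3 at u = 8.

-110/3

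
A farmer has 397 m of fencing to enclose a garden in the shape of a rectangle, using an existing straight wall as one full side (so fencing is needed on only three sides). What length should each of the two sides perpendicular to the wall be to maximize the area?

397/4

Let the sides perpendicular to the wall have length x and the parallel side y, so 2x + y = 397 and the area is A = xy = x(397 − 2x).
A'(x) = 397 − 4x = 0 gives x = 397/4, and A''(x) = −4 < 0 confirms a maximum.
Then y = 397 − 2·397/4 = 397/2 and A = 157609/8.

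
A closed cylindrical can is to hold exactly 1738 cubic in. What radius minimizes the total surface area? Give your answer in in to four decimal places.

With radius r and height h, πr²h = 1738 so h = 1738/(πr²), and S(r) = 2πr² + 2πrh = 2πr² + 2·1738/r.
S'(r) = 4πr − 2·1738/r² = 0 ⇒ r³ = 1738/(2π), so r ≈ 6.5156 and h = 2r ≈ 13.0313.
S''(r) = 4π + 4·1738/r³ > 0, so this is the minimum; S ≈ 800.2292.

6.5156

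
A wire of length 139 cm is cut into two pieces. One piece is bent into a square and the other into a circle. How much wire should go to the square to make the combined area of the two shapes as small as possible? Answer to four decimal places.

Let x be the length used for the square. Square side x/4; circle radius (139−x)/(2π).
A(x) = (x/4)² + π·((139−x)/(2π))² = x²/16 + (139−x)²/(4π) for 0 ≤ x ≤ 139. A'(x) = x/8 − (139−x)/(2π) = 0 gives x = 4·139/(π+4) ≈ 77.8538.
A'' = 1/8 + 1/(2π) > 0, so this gives the minimum combined area; x ≈ 77.8538 cm to the square.

77.8538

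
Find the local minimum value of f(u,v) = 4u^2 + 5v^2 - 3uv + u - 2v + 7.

482/71

∂f/∂u = 8u - 3v + 1 = 0 and ∂f/∂v = -3u + 10v - 2 = 0, so (u, v) = (-4/71, 13/71).
The Hessian has f_{uu} = 8, f_{vv} = 10, f_{uv} = -3, giving D = 71 > 0 with f_{uu} > 0, so the point is a local minimum.
f(-4/71, 13/71) = 482/71.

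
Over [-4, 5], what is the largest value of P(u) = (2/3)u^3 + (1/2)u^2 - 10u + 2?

287/6

P'(u) = 2u^2 + u - 10, which vanishes at u = -5/2 and u = 2.
Compare values at every candidate in [-4, 5]: P(-4) = 22/3; P(-5/2) = 473/24; P(2) = -32/3; P(5) = 287/6.
Hence the absolute maximum is 287/6 at u = 5.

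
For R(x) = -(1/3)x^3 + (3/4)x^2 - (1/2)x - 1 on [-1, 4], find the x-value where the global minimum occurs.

4

R'(x) = -x^2 + (3/2)x - 1/2, which vanishes at x = 1/2 and x = 1.
Compare values at every candidate in [-1, 4]: R(-1) = 7/12,  R(1/2) = -53/48,  R(1) = -13/12,  R(4) = -37/3.
The minimum over the interval is -37/3, attained at x = 4.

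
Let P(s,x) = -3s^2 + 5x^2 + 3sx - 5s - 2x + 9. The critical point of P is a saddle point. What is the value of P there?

∂P/∂s = -6s + 3x - 5 = 0 and ∂P/∂x = 3s + 10x - 2 = 0, so (s, x) = (-44/69, 9/23).
The Hessian has P_{ss} = -6, P_{xx} = 10, P_{sx} = 3, giving D = -69 < 0, so the point is a saddle point.
P(-44/69, 9/23) = 704/69.

704/69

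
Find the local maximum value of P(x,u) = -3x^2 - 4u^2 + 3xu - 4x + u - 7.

-218/39

∂P/∂x = -6x + 3u - 4 = 0 and ∂P/∂u = 3x - 8u + 1 = 0, so (x, u) = (-29/39, -2/13).
The Hessian has P_{xx} = -6, P_{uu} = -8, P_{xu} = 3, giving D = 39 > 0 with P_{xx} < 0, so the point is a local maximum.
P(-29/39, -2/13) = -218/39.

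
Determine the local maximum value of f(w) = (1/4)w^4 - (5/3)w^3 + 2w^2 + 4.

f'(w) = w^3 - 5w^2 + 4w. Setting f'(w) = 0 gives w ∈ {0, 1, 4}.
Second-derivative test with f''(w) = 3w^2 - 10w + 4: f''(0) = 4 > 0 ⇒ local minimum; f''(1) = -3 < 0 ⇒ local maximum; f''(4) = 12 > 0 ⇒ local minimum.
So the local maximum value is f(1) = 55/12.

55/12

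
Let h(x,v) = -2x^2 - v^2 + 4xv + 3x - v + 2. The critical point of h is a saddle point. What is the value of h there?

∂h/∂x = -4x + 4v + 3 = 0 and ∂h/∂v = 4x - 2v - 1 = 0, so (x, v) = (-1/4, -1).
The Hessian has h_{xx} = -4, h_{vv} = -2, h_{xv} = 4, giving D = -8 < 0, so the point is a saddle point.
h(-1/4, -1) = 17/8.

17/8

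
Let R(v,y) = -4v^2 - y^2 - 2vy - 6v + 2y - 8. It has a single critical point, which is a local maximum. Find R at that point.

-5/3

∂R/∂v = -8v - 2y - 6 = 0 and ∂R/∂y = -2v - 2y + 2 = 0, so (v, y) = (-4/3, 7/3).
The Hessian has R_{vv} = -8, R_{yy} = -2, R_{vy} = -2, giving D = 12 > 0 with R_{vv} < 0, so the point is a local maximum.
R(-4/3, 7/3) = -5/3.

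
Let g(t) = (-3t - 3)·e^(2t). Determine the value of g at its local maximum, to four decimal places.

0.0747

By the product rule, g'(t) = (-6t - 9)·e^(2t). Since e^(2t) > 0, the only critical point is t = -3/2.
g''(-3/2) has the same sign as -6 < 0, so this is a local maximum.
g(-3/2) = (3/2)·e^(-3) ≈ 0.0747.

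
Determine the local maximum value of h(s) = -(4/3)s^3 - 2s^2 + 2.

h'(s) = -4s^2 - 4s = 0 at s = -1, 0.
h''(s) = -8s - 4. h''(-1) = 4 > 0 ⇒ local minimum; h''(0) = -4 < 0 ⇒ local maximum.
So the local maximum value is h(0) = 2.

2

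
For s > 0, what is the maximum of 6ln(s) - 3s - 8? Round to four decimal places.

h'(s) = 6/s − 3 = 0 gives s = 2.
h''(s) = -6/s², which is negative for s > 0, so this is a local maximum.
h(2) = 6·ln(2) - 6 - 8 ≈ -9.8411.

-9.8411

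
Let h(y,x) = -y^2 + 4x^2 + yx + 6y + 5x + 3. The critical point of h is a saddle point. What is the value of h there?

140/17

∂h/∂y = -2y + x + 6 = 0 and ∂h/∂x = y + 8x + 5 = 0, so (y, x) = (43/17, -16/17).
The Hessian has h_{yy} = -2, h_{xx} = 8, h_{yx} = 1, giving D = -17 < 0, so the point is a saddle point.
h(43/17, -16/17) = 140/17.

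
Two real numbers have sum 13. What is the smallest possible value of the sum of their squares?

With a + b = 13, a^2 + b^2 = a^2 + (13 − a)^2.
The derivative 2a − 2(13 − a) = 4a − 26 vanishes at a = 13/2; second derivative 4 > 0, a minimum.
The minimum is 2·(13/2)^2 = 169/2.

169/2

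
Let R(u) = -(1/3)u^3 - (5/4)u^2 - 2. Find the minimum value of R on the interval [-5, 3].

-89/4

Differentiating, R'(u) = -u^2 - (5/2)u; which vanishes at u = -5/2 and u = 0.
Compare values at every candidate in [-5, 3]: R(-5) = 101/12; R(-5/2) = -221/48; R(0) = -2; R(3) = -89/4.
The minimum over the interval is -89/4, attained at u = 3.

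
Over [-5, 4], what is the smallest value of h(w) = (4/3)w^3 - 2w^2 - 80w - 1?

-803/3

h'(w) = 4w^2 - 4w - 80, whose only zero in [-5, 4] is w = -4.
Evaluating at the critical points and endpoints: h(-5) = 547/3; h(-4) = 605/3; h(4) = -803/3.
The minimum over the interval is -803/3, attained at w = 4.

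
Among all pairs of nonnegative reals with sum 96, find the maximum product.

With x + y = 96, the product is P(x) = x(96 − x).
P'(x) = 96 − 2x = 0 gives x = 48; P'' = −2 < 0, so this is the maximum.
P = 48·48 = 2304.

2304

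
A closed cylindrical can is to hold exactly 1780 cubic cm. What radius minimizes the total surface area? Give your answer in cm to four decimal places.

6.5677

With radius r and height h, πr²h = 1780 so h = 1780/(πr²), and S(r) = 2πr² + 2πrh = 2πr² + 2·1780/r.
S'(r) = 4πr − 2·1780/r² = 0 ⇒ r³ = 1780/(2π), so r ≈ 6.5677 and h = 2r ≈ 13.1354.
S''(r) = 4π + 4·1780/r³ > 0, so this is the minimum; S ≈ 813.0699.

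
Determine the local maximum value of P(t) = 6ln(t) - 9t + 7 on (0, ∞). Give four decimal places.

-1.4328

P'(t) = 6/t − 9 = 0 gives t = 2/3.
P''(t) = -6/t², which is negative for t > 0, so this is a local maximum.
P(2/3) = 6·ln(2/3) - 6 + 7 ≈ -1.4328.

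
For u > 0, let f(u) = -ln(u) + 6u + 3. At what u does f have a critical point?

1/6

f'(u) = -1/u + 6 = 0 gives u = 1/6.
f''(u) = 1/u², which is positive for u > 0, so this is a local minimum.
f(1/6) = -1·ln(1/6) + 1 + 3 ≈ 5.7918.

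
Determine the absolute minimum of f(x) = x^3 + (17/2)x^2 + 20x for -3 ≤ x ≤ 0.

f'(x) = 3x^2 + 17x + 20, whose only zero in [-3, 0] is x = -5/3.
Compare values at every candidate in [-3, 0]: f(-3) = -21/2, f(-5/3) = -775/54, f(0) = 0.
Hence the absolute minimum is -775/54 at x = -5/3.

-775/54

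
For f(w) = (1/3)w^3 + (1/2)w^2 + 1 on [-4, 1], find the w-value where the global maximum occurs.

1

The derivative is w^2 + w, which vanishes at w = -1 and w = 0.
Evaluating at the critical points and endpoints: f(-4) = -37/3; f(-1) = 7/6; f(0) = 1; f(1) = 11/6.
Hence the absolute maximum is 11/6 at w = 1.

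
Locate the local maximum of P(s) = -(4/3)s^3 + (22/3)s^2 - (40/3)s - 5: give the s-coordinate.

2

Critical points: P'(s) = -4s^2 + (44/3)s - 40/3 vanishes at s = 5/3, 2.
Since P''(s) = -8s + 44/3, we get P''(5/3) = 4/3 > 0 ⇒ local minimum; P''(2) = -4/3 < 0 ⇒ local maximum.
The local maximum is P(2) = -13.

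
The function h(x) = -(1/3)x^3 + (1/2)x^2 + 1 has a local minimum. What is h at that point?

1

Critical points: h'(x) = -x^2 + x vanishes at x = 0, 1.
Since h''(x) = -2x + 1, we get h''(0) = 1 > 0 ⇒ local minimum; h''(1) = -1 < 0 ⇒ local maximum.
So the local minimum value is h(0) = 1.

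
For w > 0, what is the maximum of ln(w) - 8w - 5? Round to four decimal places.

g'(w) = 1/w − 8 = 0 gives w = 1/8.
g''(w) = -1/w², which is negative for w > 0, so this is a local maximum.
g(1/8) = 1·ln(1/8) - 1 - 5 ≈ -8.0794.

-8.0794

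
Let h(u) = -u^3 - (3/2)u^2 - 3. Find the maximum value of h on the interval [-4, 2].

The derivative is -3u^2 - 3u, which vanishes at u = -1 and u = 0.
Compare values at every candidate in [-4, 2]: h(-4) = 37, h(-1) = -7/2, h(0) = -3, h(2) = -17.
The maximum over the interval is 37, attained at u = -4.

37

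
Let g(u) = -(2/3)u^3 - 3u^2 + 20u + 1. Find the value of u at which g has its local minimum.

g'(u) = -2u^2 - 6u + 20. Setting g'(u) = 0 gives u ∈ {-5, 2}.
g''(u) = -4u - 6. g''(-5) = 14 > 0 ⇒ local minimum; g''(2) = -14 < 0 ⇒ local maximum.
So the local minimum value is g(-5) = -272/3.

-5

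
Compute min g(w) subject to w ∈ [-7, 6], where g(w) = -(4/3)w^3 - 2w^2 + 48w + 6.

Differentiating, g'(w) = -4w^2 - 4w + 48; which vanishes at w = -4 and w = 3.
Compare values at every candidate in [-7, 6]: g(-7) = 88/3,  g(-4) = -398/3,  g(3) = 96,  g(6) = -66.
So the minimum is g(-4) = -398/3.

-398/3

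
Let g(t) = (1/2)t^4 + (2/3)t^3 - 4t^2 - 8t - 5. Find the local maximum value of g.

g'(t) = 2t^3 + 2t^2 - 8t - 8. Setting g'(t) = 0 gives t ∈ {-2, -1, 2}.
Since g''(t) = 6t^2 + 4t - 8, we get g''(-2) = 8 > 0 ⇒ local minimum; g''(-1) = -6 < 0 ⇒ local maximum; g''(2) = 24 > 0 ⇒ local minimum.
The local maximum is g(-1) = -7/6.

-7/6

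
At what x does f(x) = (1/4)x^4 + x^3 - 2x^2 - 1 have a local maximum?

f'(x) = x^3 + 3x^2 - 4x = 0 at x = -4, 0, 1.
Second-derivative test with f''(x) = 3x^2 + 6x - 4: f''(-4) = 20 > 0 ⇒ local minimum; f''(0) = -4 < 0 ⇒ local maximum; f''(1) = 5 > 0 ⇒ local minimum.
So the local maximum value is f(0) = -1.

0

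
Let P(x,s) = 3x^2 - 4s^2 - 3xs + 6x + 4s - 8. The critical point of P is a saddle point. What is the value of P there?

∂P/∂x = 6x - 3s + 6 = 0 and ∂P/∂s = -3x - 8s + 4 = 0, so (x, s) = (-12/19, 14/19).
The Hessian has P_{xx} = 6, P_{ss} = -8, P_{xs} = -3, giving D = -57 < 0, so the point is a saddle point.
P(-12/19, 14/19) = -160/19.

-160/19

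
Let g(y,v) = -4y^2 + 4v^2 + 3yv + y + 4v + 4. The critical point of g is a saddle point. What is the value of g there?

∂g/∂y = -8y + 3v + 1 = 0 and ∂g/∂v = 3y + 8v + 4 = 0, so (y, v) = (-4/73, -35/73).
The Hessian has g_{yy} = -8, g_{vv} = 8, g_{yv} = 3, giving D = -73 < 0, so the point is a saddle point.
g(-4/73, -35/73) = 220/73.

220/73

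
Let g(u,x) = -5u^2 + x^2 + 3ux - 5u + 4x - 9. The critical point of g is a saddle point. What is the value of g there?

∂g/∂u = -10u + 3x - 5 = 0 and ∂g/∂x = 3u + 2x + 4 = 0, so (u, x) = (-22/29, -25/29).
The Hessian has g_{uu} = -10, g_{xx} = 2, g_{ux} = 3, giving D = -29 < 0, so the point is a saddle point.
g(-22/29, -25/29) = -256/29.

-256/29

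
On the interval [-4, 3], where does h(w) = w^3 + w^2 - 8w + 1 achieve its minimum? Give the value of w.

The derivative is 3w^2 + 2w - 8, which vanishes at w = -2 and w = 4/3.
Candidates: h(-4) = -15, h(-2) = 13, h(4/3) = -149/27, h(3) = 13.
Hence the absolute minimum is -15 at w = -4.

-4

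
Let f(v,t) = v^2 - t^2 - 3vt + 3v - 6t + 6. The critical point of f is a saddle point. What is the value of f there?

∂f/∂v = 2v - 3t + 3 = 0 and ∂f/∂t = -3v - 2t - 6 = 0, so (v, t) = (-24/13, -3/13).
The Hessian has f_{vv} = 2, f_{tt} = -2, f_{vt} = -3, giving D = -13 < 0, so the point is a saddle point.
f(-24/13, -3/13) = 51/13.

51/13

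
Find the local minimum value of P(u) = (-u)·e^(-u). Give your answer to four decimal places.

-0.3679

By the product rule, P'(u) = (u - 1)·e^(-u). Since e^(-u) > 0, the only critical point is u = 1.
P''(1) has the same sign as 1 > 0, so this is a local minimum.
P(1) = (-1)·e^(-1) ≈ -0.3679.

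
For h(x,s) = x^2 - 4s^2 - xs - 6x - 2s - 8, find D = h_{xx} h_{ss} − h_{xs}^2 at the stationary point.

-17

∂h/∂x = 2x - s - 6 = 0 and ∂h/∂s = -x - 8s - 2 = 0, so (x, s) = (46/17, -10/17).
The Hessian has h_{xx} = 2, h_{ss} = -8, h_{xs} = -1, giving D = -17 < 0, so the point is a saddle point.
D = (2)·(-8) − (-1)^2 = -17.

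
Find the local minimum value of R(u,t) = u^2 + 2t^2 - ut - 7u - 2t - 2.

-130/7

∂R/∂u = 2u - t - 7 = 0 and ∂R/∂t = -u + 4t - 2 = 0, so (u, t) = (30/7, 11/7).
The Hessian has R_{uu} = 2, R_{tt} = 4, R_{ut} = -1, giving D = 7 > 0 with R_{uu} > 0, so the point is a local minimum.
R(30/7, 11/7) = -130/7.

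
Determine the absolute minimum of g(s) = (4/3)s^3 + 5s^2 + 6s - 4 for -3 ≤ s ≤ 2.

-13

Differentiating, g'(s) = 4s^2 + 10s + 6; which vanishes at s = -3/2 and s = -1.
Compare values at every candidate in [-3, 2]: g(-3) = -13; g(-3/2) = -25/4; g(-1) = -19/3; g(2) = 116/3.
So the minimum is g(-3) = -13.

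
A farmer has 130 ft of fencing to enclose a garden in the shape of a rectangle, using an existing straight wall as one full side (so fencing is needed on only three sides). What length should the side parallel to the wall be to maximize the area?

65

Let the sides perpendicular to the wall have length x and the parallel side y, so 2x + y = 130 and the area is A = xy = x(130 − 2x).
A'(x) = 130 − 4x = 0 gives x = 65/2, and A''(x) = −4 < 0 confirms a maximum.
Then y = 130 − 2·65/2 = 65 and A = 4225/2.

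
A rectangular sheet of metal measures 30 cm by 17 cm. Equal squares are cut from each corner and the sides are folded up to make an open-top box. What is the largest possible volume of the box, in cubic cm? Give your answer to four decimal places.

805.0048

With cut size x, the volume is V(x) = x(30 − 2x)(17 − 2x) for 0 < x < 8.5.
V'(x) = 12x^2 − 188x + 510. Setting V'(x) = 0 gives x ≈ 3.4904 (the root in (0, 8.5)).
V''(x) = 24x − 188 is negative there, so this is the maximum; V ≈ 805.0048.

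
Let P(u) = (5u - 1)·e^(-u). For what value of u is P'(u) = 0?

6/5

P'(u) = 5·e^(-u) + (5u - 1)·(-1)·e^(-u) = (-5u + 6)·e^(-u). Since e^(-u) > 0, the only critical point is u = 6/5.
P''(6/5) has the same sign as -5 < 0, so this is a local maximum.
P(6/5) = (5)·e^(-6/5) ≈ 1.5060.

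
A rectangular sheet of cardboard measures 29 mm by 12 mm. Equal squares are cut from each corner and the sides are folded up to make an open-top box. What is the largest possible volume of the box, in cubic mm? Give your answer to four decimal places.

420.8205

With cut size x, the volume is V(x) = x(29 − 2x)(12 − 2x) for 0 < x < 6.
V'(x) = 12x^2 − 164x + 348. Setting V'(x) = 0 gives x ≈ 2.6269 (the root in (0, 6)).
V''(x) = 24x − 164 is negative there, so this is the maximum; V ≈ 420.8205.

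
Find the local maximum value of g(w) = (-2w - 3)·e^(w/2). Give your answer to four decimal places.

0.6951

Differentiating with the product rule gives g'(w) = (-w - 7/2)·e^(w/2). Since e^(w/2) > 0, the only critical point is w = -7/2.
g''(-7/2) has the same sign as -1 < 0, so this is a local maximum.
g(-7/2) = (4)·e^(-7/4) ≈ 0.6951.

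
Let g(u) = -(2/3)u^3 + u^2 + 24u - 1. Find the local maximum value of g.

205/3

g'(u) = -2u^2 + 2u + 24 = 0 at u = -3, 4.
Since g''(u) = -4u + 2, we get g''(-3) = 14 > 0 ⇒ local minimum; g''(4) = -14 < 0 ⇒ local maximum.
Thus g has its local maximum at u = 4, with value 205/3.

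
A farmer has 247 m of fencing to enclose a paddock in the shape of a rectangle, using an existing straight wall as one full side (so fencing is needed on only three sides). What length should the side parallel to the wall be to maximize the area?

Let the sides perpendicular to the wall have length x and the parallel side y, so 2x + y = 247 and the area is A = xy = x(247 − 2x).
A'(x) = 247 − 4x = 0 gives x = 247/4, and A''(x) = −4 < 0 confirms a maximum.
Then y = 247 − 2·247/4 = 247/2 and A = 61009/8.

247/2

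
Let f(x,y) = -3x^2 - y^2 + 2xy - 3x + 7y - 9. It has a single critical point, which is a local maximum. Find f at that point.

∂f/∂x = -6x + 2y - 3 = 0 and ∂f/∂y = 2x - 2y + 7 = 0, so (x, y) = (1, 9/2).
The Hessian has f_{xx} = -6, f_{yy} = -2, f_{xy} = 2, giving D = 8 > 0 with f_{xx} < 0, so the point is a local maximum.
f(1, 9/2) = 21/4.

21/4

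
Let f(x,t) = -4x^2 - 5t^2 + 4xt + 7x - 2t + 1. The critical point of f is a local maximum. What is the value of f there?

269/64

∂f/∂x = -8x + 4t + 7 = 0 and ∂f/∂t = 4x - 10t - 2 = 0, so (x, t) = (31/32, 3/16).
The Hessian has f_{xx} = -8, f_{tt} = -10, f_{xt} = 4, giving D = 64 > 0 with f_{xx} < 0, so the point is a local maximum.
f(31/32, 3/16) = 269/64.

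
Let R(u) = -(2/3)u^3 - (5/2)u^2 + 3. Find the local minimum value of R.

-53/24

Critical points: R'(u) = -2u^2 - 5u vanishes at u = -5/2, 0.
Second-derivative test with R''(u) = -4u - 5: R''(-5/2) = 5 > 0 ⇒ local minimum; R''(0) = -5 < 0 ⇒ local maximum.
Thus R has its local minimum at u = -5/2, with value -53/24.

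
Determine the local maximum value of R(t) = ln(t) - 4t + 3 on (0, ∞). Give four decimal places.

R'(t) = 1/t − 4 = 0 gives t = 1/4.
R''(t) = -1/t², which is negative for t > 0, so this is a local maximum.
R(1/4) = 1·ln(1/4) - 1 + 3 ≈ 0.6137.

0.6137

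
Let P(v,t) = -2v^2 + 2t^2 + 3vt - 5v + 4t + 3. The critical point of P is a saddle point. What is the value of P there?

∂P/∂v = -4v + 3t - 5 = 0 and ∂P/∂t = 3v + 4t + 4 = 0, so (v, t) = (-32/25, -1/25).
The Hessian has P_{vv} = -4, P_{tt} = 4, P_{vt} = 3, giving D = -25 < 0, so the point is a saddle point.
P(-32/25, -1/25) = 153/25.

153/25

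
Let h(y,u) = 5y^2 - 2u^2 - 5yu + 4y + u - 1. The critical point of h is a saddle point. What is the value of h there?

-72/65

∂h/∂y = 10y - 5u + 4 = 0 and ∂h/∂u = -5y - 4u + 1 = 0, so (y, u) = (-11/65, 6/13).
The Hessian has h_{yy} = 10, h_{uu} = -4, h_{yu} = -5, giving D = -65 < 0, so the point is a saddle point.
h(-11/65, 6/13) = -72/65.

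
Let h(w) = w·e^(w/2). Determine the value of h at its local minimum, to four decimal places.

By the product rule, h'(w) = ((1/2)w + 1)·e^(w/2). Since e^(w/2) > 0, the only critical point is w = -2.
h''(-2) has the same sign as 1/2 > 0, so this is a local minimum.
h(-2) = (-2)·e^(-1) ≈ -0.7358.

-0.7358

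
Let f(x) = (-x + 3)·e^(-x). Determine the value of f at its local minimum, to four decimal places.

f'(x) = (-1)·e^(-x) + (-x + 3)·(-1)·e^(-x) = (x - 4)·e^(-x). Since e^(-x) > 0, the only critical point is x = 4.
f''(4) has the same sign as 1 > 0, so this is a local minimum.
f(4) = (-1)·e^(-4) ≈ -0.0183.

-0.0183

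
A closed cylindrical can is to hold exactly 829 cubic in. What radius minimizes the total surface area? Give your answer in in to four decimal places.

5.0909

With radius r and height h, πr²h = 829 so h = 829/(πr²), and S(r) = 2πr² + 2πrh = 2πr² + 2·829/r.
S'(r) = 4πr − 2·829/r² = 0 ⇒ r³ = 829/(2π), so r ≈ 5.0909 and h = 2r ≈ 10.1817.
S''(r) = 4π + 4·829/r³ > 0, so this is the minimum; S ≈ 488.5221.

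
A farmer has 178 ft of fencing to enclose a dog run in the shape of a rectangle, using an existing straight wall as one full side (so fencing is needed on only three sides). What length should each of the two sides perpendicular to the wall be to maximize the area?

Let the sides perpendicular to the wall have length x and the parallel side y, so 2x + y = 178 and the area is A = xy = x(178 − 2x).
A'(x) = 178 − 4x = 0 gives x = 89/2, and A''(x) = −4 < 0 confirms a maximum.
Then y = 178 − 2·89/2 = 89 and A = 7921/2.

89/2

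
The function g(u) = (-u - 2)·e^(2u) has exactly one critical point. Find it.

-5/2

Differentiating with the product rule gives g'(u) = (-2u - 5)·e^(2u). Since e^(2u) > 0, the only critical point is u = -5/2.
g''(-5/2) has the same sign as -2 < 0, so this is a local maximum.
g(-5/2) = (1/2)·e^(-5) ≈ 0.0034.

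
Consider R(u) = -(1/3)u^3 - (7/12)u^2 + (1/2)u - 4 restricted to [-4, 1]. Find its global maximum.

6

R'(u) = -u^2 - (7/6)u + 1/2, which vanishes at u = -3/2 and u = 1/3.
Evaluating at the critical points and endpoints: R(-4) = 6, R(-3/2) = -79/16, R(1/3) = -1267/324, R(1) = -53/12.
Hence the absolute maximum is 6 at u = -4.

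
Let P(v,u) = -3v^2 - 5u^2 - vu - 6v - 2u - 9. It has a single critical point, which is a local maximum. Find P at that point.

-351/59

∂P/∂v = -6v - u - 6 = 0 and ∂P/∂u = -v - 10u - 2 = 0, so (v, u) = (-58/59, -6/59).
The Hessian has P_{vv} = -6, P_{uu} = -10, P_{vu} = -1, giving D = 59 > 0 with P_{vv} < 0, so the point is a local maximum.
P(-58/59, -6/59) = -351/59.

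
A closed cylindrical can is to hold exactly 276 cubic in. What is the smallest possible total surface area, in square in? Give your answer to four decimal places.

With radius r and height h, πr²h = 276 so h = 276/(πr²), and S(r) = 2πr² + 2πrh = 2πr² + 2·276/r.
S'(r) = 4πr − 2·276/r² = 0 ⇒ r³ = 276/(2π), so r ≈ 3.5284 and h = 2r ≈ 7.0568.
S''(r) = 4π + 4·276/r³ > 0, so this is the minimum; S ≈ 234.6680.

234.6680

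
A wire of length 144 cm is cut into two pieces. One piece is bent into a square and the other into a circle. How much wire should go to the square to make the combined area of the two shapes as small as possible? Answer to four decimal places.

80.6543

Let x be the length used for the square. Square side x/4; circle radius (144−x)/(2π).
A(x) = (x/4)² + π·((144−x)/(2π))² = x²/16 + (144−x)²/(4π) for 0 ≤ x ≤ 144. A'(x) = x/8 − (144−x)/(2π) = 0 gives x = 4·144/(π+4) ≈ 80.6543.
A'' = 1/8 + 1/(2π) > 0, so this gives the minimum combined area; x ≈ 80.6543 cm to the square.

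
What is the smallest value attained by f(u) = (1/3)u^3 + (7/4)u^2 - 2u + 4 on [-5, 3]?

167/48

The derivative is u^2 + (7/2)u - 2, which vanishes at u = -4 and u = 1/2.
Compare values at every candidate in [-5, 3]: f(-5) = 193/12, f(-4) = 56/3, f(1/2) = 167/48, f(3) = 91/4.
So the minimum is f(1/2) = 167/48.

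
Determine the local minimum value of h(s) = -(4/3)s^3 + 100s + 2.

Critical points: h'(s) = -4s^2 + 100 vanishes at s = -5, 5.
Second-derivative test with h''(s) = -8s: h''(-5) = 40 > 0 ⇒ local minimum; h''(5) = -40 < 0 ⇒ local maximum.
So the local minimum value is h(-5) = -994/3.

-994/3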